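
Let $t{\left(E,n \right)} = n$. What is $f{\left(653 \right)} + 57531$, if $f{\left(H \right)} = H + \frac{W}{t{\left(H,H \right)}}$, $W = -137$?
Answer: $\frac{37994015}{653} \approx 58184.0$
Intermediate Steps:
$f{\left(H \right)} = H - \frac{137}{H}$
$f{\left(653 \right)} + 57531 = \left(653 - \frac{137}{653}\right) + 57531 = \frac{426272}{653} + 57531 = \frac{37994015}{653}$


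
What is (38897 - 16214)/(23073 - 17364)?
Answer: 7561/1903 ≈ 3.9732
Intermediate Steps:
(38897 - 16214)/(23073 - 17364) = 22683/5709 = 22683*(1/5709) = 7561/1903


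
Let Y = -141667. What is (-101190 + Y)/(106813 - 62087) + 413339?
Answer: 18486757257/44726 ≈ 4.1333e+5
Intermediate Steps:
(-101190 + Y)/(106813 - 62087) + 413339 = (-101190 - 141667)/(106813 - 62087) + 413339 = -242857/44726 + 413339 = 18486757257/44726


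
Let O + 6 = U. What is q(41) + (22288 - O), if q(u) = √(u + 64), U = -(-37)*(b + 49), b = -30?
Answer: 21591 + √105 ≈ 21601.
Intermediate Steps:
U = 703 (U = -(-37)*(-30 + 49) = -(-37)*19 = -1*(-703) = 703)
O = 697 (O = -6 + 703 = 697)
q(u) = √(64 + u)
q(41) + (22288 - O) = √(64 + 41) + (22288 - 1*697) = √105 + (22288 - 697) = √105 + 21591 = 21591 + √105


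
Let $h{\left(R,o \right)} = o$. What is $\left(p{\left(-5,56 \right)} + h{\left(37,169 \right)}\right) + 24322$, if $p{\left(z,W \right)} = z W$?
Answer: $24211$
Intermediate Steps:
$p{\left(z,W \right)} = W z$
$\left(p{\left(-5,56 \right)} + h{\left(37,169 \right)}\right) + 24322 = \left(56 \left(-5\right) + 169\right) + 24322 = \left(-280 + 169\right) + 24322 = -111 + 24322 = 24211$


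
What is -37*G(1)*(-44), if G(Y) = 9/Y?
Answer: 14652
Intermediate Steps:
-37*G(1)*(-44) = -333/1*(-44) = -333*(-44) = 14652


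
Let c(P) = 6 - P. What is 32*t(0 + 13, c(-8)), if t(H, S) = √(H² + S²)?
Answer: 32*√365 ≈ 611.36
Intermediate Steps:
32*t(0 + 13, c(-8)) = 32*√((0 + 13)² + (6 - 1*(-8))²) = 32*√(13² + (6 + 8)²) = 32*√(169 + 14²) = 32*√(169 + 196) = 32*√365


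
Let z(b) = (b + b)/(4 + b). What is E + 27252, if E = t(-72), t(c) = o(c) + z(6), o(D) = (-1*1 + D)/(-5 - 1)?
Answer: 817961/30 ≈ 27265.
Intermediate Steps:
z(b) = 2*b/(4 + b) (z(b) = (2*b)/(4 + b) = 2*b/(4 + b))
o(D) = ⅙ - D/6 (o(D) = (-1 + D)/(-6) = (-1 + D)*(-⅙) = ⅙ - D/6)
t(c) = 41/30 - c/6 (t(c) = (⅙ - c/6) + 2*6/(4 + 6) = (⅙ - c/6) + 2*6/10 = (⅙ - c/6) + 2*6*(⅒) = (⅙ - c/6) + 6/5 = 41/30 - c/6)
E = 401/30 (E = 41/30 - ⅙*(-72) = 41/30 + 12 = 401/30 ≈ 13.367)
E + 27252 = 401/30 + 27252 = 817961/30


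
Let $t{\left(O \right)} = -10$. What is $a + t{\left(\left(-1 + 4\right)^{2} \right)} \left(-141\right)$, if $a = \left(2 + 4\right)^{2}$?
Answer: $1446$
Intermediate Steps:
$a = 36$ ($a = 6^{2} = 36$)
$a + t{\left(\left(-1 + 4\right)^{2} \right)} \left(-141\right) = 36 - -1410 = 36 + 1410 = 1446$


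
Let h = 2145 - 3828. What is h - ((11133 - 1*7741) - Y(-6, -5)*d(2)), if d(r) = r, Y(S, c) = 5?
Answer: -5065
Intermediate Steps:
h = -1683
h - ((11133 - 1*7741) - Y(-6, -5)*d(2)) = -1683 - ((11133 - 1*7741) - 5*2) = -1683 - ((11133 - 7741) - 1*10) = -1683 - (3392 - 10) = -1683 - 1*3382 = -1683 - 3382 = -5065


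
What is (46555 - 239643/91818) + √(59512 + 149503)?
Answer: 474927483/10202 + √209015 ≈ 47010.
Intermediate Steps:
(46555 - 239643/91818) + √(59512 + 149503) = (46555 - 239643*1/91818) + √209015 = (46555 - 26627/10202) + √209015 = 474927483/10202 + √209015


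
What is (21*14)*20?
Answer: 5880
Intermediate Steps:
(21*14)*20 = 294*20 = 5880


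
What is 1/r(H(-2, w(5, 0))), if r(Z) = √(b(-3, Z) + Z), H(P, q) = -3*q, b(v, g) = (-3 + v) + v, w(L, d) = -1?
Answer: -I*√6/6 ≈ -0.40825*I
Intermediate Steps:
b(v, g) = -3 + 2*v
r(Z) = √(-9 + Z) (r(Z) = √((-3 + 2*(-3)) + Z) = √((-3 - 6) + Z) = √(-9 + Z))
1/r(H(-2, w(5, 0))) = 1/(√(-9 - 3*(-1))) = 1/(√(-9 + 3)) = 1/(√(-6)) = 1/(I*√6) = -I*√6/6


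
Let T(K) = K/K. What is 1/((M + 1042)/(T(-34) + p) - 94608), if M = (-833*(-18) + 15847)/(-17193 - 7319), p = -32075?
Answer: -786197888/74380635298567 ≈ -1.0570e-5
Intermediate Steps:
T(K) = 1
M = -30841/24512 (M = (14994 + 15847)/(-24512) = 30841*(-1/24512) = -30841/24512 ≈ -1.2582)
1/((M + 1042)/(T(-34) + p) - 94608) = 1/((-30841/24512 + 1042)/(1 - 32075) - 94608) = 1/((25510663/24512)/(-32074) - 94608) = 1/((25510663/24512)*(-1/32074) - 94608) = 1/(-25510663/786197888 - 94608) = 1/(-74380635298567/786197888) = -786197888/74380635298567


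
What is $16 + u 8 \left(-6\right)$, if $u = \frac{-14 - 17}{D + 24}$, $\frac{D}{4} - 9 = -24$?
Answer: $- \frac{76}{3} \approx -25.333$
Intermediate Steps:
$D = -60$ ($D = 36 + 4 \left(-24\right) = 36 - 96 = -60$)
$u = \frac{31}{36}$ ($u = \frac{-14 - 17}{-60 + 24} = - \frac{31}{-36} = \left(-31\right) \left(- \frac{1}{36}\right) = \frac{31}{36} \approx 0.86111$)
$16 + u 8 \left(-6\right) = 16 + \frac{31 \cdot 8 \left(-6\right)}{36} = 16 + \frac{31}{36} \left(-48\right) = 16 - \frac{124}{3} = - \frac{76}{3}$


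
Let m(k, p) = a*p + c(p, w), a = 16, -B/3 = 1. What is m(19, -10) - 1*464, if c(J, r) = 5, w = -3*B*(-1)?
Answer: -619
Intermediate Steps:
B = -3 (B = -3*1 = -3)
w = -9 (w = -3*(-3)*(-1) = 9*(-1) = -9)
m(k, p) = 5 + 16*p (m(k, p) = 16*p + 5 = 5 + 16*p)
m(19, -10) - 1*464 = (5 + 16*(-10)) - 1*464 = (5 - 160) - 464 = -155 - 464 = -619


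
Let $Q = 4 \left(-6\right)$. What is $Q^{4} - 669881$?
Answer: $-338105$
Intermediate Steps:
$Q = -24$
$Q^{4} - 669881 = \left(-24\right)^{4} - 669881 = 331776 - 669881 = -338105$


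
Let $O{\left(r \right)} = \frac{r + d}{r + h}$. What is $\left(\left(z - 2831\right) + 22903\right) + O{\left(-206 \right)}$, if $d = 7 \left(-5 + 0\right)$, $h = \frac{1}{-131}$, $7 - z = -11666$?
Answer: $\frac{856733886}{26987} \approx 31746.0$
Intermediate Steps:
$z = 11673$ ($z = 7 - -11666 = 7 + 11666 = 11673$)
$h = - \frac{1}{131} \approx -0.0076336$
$d = -35$ ($d = 7 \left(-5\right) = -35$)
$O{\left(r \right)} = \frac{-35 + r}{- \frac{1}{131} + r}$ ($O{\left(r \right)} = \frac{r - 35}{r - \frac{1}{131}} = \frac{-35 + r}{- \frac{1}{131} + r}$)
$\left(\left(z - 2831\right) + 22903\right) + O{\left(-206 \right)} = \left(\left(11673 - 2831\right) + 22903\right) + \frac{131 \left(-35 - 206\right)}{-1 + 131 \left(-206\right)} = \left(8842 + 22903\right) + 131 \frac{1}{-1 - 26986} \left(-241\right) = 31745 + 131 \frac{1}{-26987} \left(-241\right) = 31745 + 131 \left(- \frac{1}{26987}\right) \left(-241\right) = 31745 + \frac{31571}{26987} = \frac{856733886}{26987}$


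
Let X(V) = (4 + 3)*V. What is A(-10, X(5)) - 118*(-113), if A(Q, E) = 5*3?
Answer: 13349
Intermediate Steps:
X(V) = 7*V
A(Q, E) = 15
A(-10, X(5)) - 118*(-113) = 15 - 118*(-113) = 15 + 13334 = 13349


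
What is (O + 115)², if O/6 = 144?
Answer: 958441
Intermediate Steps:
O = 864 (O = 6*144 = 864)
(O + 115)² = (864 + 115)² = 979² = 958441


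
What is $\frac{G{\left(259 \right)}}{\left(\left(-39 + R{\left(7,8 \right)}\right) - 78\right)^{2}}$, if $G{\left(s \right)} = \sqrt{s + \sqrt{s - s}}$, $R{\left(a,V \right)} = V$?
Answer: $\frac{\sqrt{259}}{11881} \approx 0.0013546$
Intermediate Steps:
$G{\left(s \right)} = \sqrt{s}$ ($G{\left(s \right)} = \sqrt{s + \sqrt{0}} = \sqrt{s + 0} = \sqrt{s}$)
$\frac{G{\left(259 \right)}}{\left(\left(-39 + R{\left(7,8 \right)}\right) - 78\right)^{2}} = \frac{\sqrt{259}}{\left(\left(-39 + 8\right) - 78\right)^{2}} = \frac{\sqrt{259}}{\left(-31 - 78\right)^{2}} = \frac{\sqrt{259}}{\left(-109\right)^{2}} = \frac{\sqrt{259}}{11881}$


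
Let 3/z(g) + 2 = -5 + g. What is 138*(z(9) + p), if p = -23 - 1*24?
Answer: -6279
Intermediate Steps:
p = -47 (p = -23 - 24 = -47)
z(g) = 3/(-7 + g) (z(g) = 3/(-2 + (-5 + g)) = 3/(-7 + g))
138*(z(9) + p) = 138*(3/(-7 + 9) - 47) = 138*(3/2 - 47) = 138*(-91/2) = -6279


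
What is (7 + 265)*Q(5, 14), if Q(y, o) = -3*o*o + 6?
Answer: -158304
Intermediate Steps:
Q(y, o) = 6 - 3*o² (Q(y, o) = -3*o² + 6 = 6 - 3*o²)
(7 + 265)*Q(5, 14) = (7 + 265)*(6 - 3*14²) = 272*(6 - 3*196) = 272*(6 - 588) = 272*(-582) = -158304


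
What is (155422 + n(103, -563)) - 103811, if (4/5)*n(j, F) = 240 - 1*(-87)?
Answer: 208079/4 ≈ 52020.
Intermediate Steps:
n(j, F) = 1635/4 (n(j, F) = 5*(240 - 1*(-87))/4 = 5*(240 + 87)/4 = (5/4)*327 = 1635/4)
(155422 + n(103, -563)) - 103811 = (155422 + 1635/4) - 103811 = 623323/4 - 103811 = 208079/4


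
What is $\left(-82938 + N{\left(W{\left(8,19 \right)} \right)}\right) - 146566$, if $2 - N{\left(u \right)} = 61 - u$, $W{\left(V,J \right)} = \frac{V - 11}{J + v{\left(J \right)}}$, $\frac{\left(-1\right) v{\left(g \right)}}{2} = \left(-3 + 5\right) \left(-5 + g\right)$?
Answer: $- \frac{8493828}{37} \approx -2.2956 \cdot 10^{5}$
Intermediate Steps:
$v{\left(g \right)} = 20 - 4 g$ ($v{\left(g \right)} = - 2 \left(-3 + 5\right) \left(-5 + g\right) = - 2 \cdot 2 \left(-5 + g\right) = - 2 \left(-10 + 2 g\right) = 20 - 4 g$)
$W{\left(V,J \right)} = \frac{-11 + V}{20 - 3 J}$ ($W{\left(V,J \right)} = \frac{V - 11}{J - \left(-20 + 4 J\right)} = \frac{-11 + V}{20 - 3 J}$)
$N{\left(u \right)} = -59 + u$ ($N{\left(u \right)} = 2 - \left(61 - u\right) = 2 + \left(-61 + u\right) = -59 + u$)
$\left(-82938 + N{\left(W{\left(8,19 \right)} \right)}\right) - 146566 = \left(-82938 - \left(59 - \frac{11 - 8}{-20 + 3 \cdot 19}\right)\right) - 146566 = \left(-82938 - \left(59 - \frac{11 - 8}{-20 + 57}\right)\right) - 146566 = \left(-82938 - \left(59 - \frac{1}{37} \cdot 3\right)\right) - 146566 = \left(-82938 + \left(-59 + \frac{1}{37} \cdot 3\right)\right) - 146566 = \left(-82938 + \left(-59 + \frac{3}{37}\right)\right) - 146566 = \left(-82938 - \frac{2180}{37}\right) - 146566 = - \frac{3070886}{37} - 146566 = - \frac{8493828}{37}$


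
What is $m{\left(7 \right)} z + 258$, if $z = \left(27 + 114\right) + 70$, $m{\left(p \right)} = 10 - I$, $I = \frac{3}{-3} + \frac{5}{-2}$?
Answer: $\frac{6213}{2} \approx 3106.5$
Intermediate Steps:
$I = - \frac{7}{2}$ ($I = 3 \left(- \frac{1}{3}\right) + 5 \left(- \frac{1}{2}\right) = -1 - \frac{5}{2} = - \frac{7}{2} \approx -3.5$)
$m{\left(p \right)} = \frac{27}{2}$ ($m{\left(p \right)} = 10 - - \frac{7}{2} = 10 + \frac{7}{2} = \frac{27}{2}$)
$z = 211$ ($z = 141 + 70 = 211$)
$m{\left(7 \right)} z + 258 = \frac{27}{2} \cdot 211 + 258 = \frac{5697}{2} + 258 = \frac{6213}{2}$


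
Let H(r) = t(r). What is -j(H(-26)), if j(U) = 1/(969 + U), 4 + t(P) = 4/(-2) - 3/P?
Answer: -26/25041 ≈ -0.0010383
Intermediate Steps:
t(P) = -6 - 3/P (t(P) = -4 + (4/(-2) - 3/P) = -4 + (4*(-1/2) - 3/P) = -4 + (-2 - 3/P) = -6 - 3/P)
H(r) = -6 - 3/r
-j(H(-26)) = -1/(969 + (-6 - 3/(-26))) = -1/(969 + (-6 - 3*(-1/26))) = -1/(969 + (-6 + 3/26)) = -1/(969 - 153/26) = -1/25041/26 = -1*26/25041 = -26/25041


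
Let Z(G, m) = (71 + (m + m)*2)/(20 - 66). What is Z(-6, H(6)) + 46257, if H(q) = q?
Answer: 2127727/46 ≈ 46255.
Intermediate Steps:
Z(G, m) = -71/46 - 2*m/23 (Z(G, m) = (71 + (2*m)*2)/(-46) = (71 + 4*m)*(-1/46) = -71/46 - 2*m/23)
Z(-6, H(6)) + 46257 = (-71/46 - 2/23*6) + 46257 = (-71/46 - 12/23) + 46257 = -95/46 + 46257 = 2127727/46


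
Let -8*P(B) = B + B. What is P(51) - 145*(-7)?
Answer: 4009/4 ≈ 1002.3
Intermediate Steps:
P(B) = -B/4 (P(B) = -(B + B)/8 = -B/4)
P(51) - 145*(-7) = -¼*51 - 145*(-7) = -51/4 + 1015 = 4009/4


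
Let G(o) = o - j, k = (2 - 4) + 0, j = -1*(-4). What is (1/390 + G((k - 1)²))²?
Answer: 3806401/152100 ≈ 25.026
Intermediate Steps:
j = 4
k = -2 (k = -2 + 0 = -2)
G(o) = -4 + o (G(o) = o - 1*4 = o - 4 = -4 + o)
(1/390 + G((k - 1)²))² = (1/390 + (-4 + (-2 - 1)²))² = (1/390 + (-4 + (-3)²))² = (1/390 + (-4 + 9))² = (1/390 + 5)² = (1951/390)² = 3806401/152100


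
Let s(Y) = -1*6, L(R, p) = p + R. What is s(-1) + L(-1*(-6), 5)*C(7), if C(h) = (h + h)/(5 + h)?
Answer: 41/6 ≈ 6.8333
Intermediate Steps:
L(R, p) = R + p
C(h) = 2*h/(5 + h) (C(h) = (2*h)/(5 + h) = 2*h/(5 + h))
s(Y) = -6
s(-1) + L(-1*(-6), 5)*C(7) = -6 + (-1*(-6) + 5)*(2*7/(5 + 7)) = -6 + (6 + 5)*(2*7/12) = -6 + 11*(2*7*(1/12)) = -6 + 11*(7/6) = -6 + 77/6 = 41/6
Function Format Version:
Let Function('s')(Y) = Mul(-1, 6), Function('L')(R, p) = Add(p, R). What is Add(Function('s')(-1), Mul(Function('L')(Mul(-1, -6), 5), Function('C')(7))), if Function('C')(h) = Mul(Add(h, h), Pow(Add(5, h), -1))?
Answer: Rational(41, 6) ≈ 6.8333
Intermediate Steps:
Function('L')(R, p) = Add(R, p)
Function('C')(h) = Mul(2, h, Pow(Add(5, h), -1)) (Function('C')(h) = Mul(Mul(2, h), Pow(Add(5, h), -1)) = Mul(2, h, Pow(Add(5, h), -1)))
Function('s')(Y) = -6
Add(Function('s')(-1), Mul(Function('L')(Mul(-1, -6), 5), Function('C')(7))) = Add(-6, Mul(Add(Mul(-1, -6), 5), Mul(2, 7, Pow(Add(5, 7), -1)))) = Add(-6, Mul(Add(6, 5), Mul(2, 7, Pow(12, -1)))) = Add(-6, Mul(11, Mul(2, 7, Rational(1, 12)))) = Add(-6, Mul(11, Rational(7, 6))) = Add(-6, Rational(77, 6)) = Rational(41, 6)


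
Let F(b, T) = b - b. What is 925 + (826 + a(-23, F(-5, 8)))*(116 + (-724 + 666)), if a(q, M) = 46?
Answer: 51501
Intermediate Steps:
F(b, T) = 0
925 + (826 + a(-23, F(-5, 8)))*(116 + (-724 + 666)) = 925 + (826 + 46)*(116 + (-724 + 666)) = 925 + 872*(116 - 58) = 925 + 872*58 = 925 + 50576 = 51501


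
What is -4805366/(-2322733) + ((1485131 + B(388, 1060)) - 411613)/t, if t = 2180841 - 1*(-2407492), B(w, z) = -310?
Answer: 53235130222/23118161549 ≈ 2.3027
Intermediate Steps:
t = 4588333 (t = 2180841 + 2407492 = 4588333)
-4805366/(-2322733) + ((1485131 + B(388, 1060)) - 411613)/t = -4805366/(-2322733) + ((1485131 - 310) - 411613)/4588333 = -4805366*(-1/2322733) + (1484821 - 411613)*(1/4588333) = 4805366/2322733 + 1073208*(1/4588333) = 4805366/2322733 + 2328/9953 = 53235130222/23118161549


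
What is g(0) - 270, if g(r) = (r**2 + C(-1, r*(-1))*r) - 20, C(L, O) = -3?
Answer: -290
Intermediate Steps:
g(r) = -20 + r**2 - 3*r (g(r) = (r**2 - 3*r) - 20 = -20 + r**2 - 3*r)
g(0) - 270 = (-20 + 0**2 - 3*0) - 270 = (-20 + 0 + 0) - 270 = -20 - 270 = -290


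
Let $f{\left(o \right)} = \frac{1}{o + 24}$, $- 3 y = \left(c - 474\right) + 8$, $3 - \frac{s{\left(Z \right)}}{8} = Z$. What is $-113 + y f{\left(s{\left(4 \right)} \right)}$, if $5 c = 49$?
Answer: $- \frac{24839}{240} \approx -103.5$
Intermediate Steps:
$c = \frac{49}{5}$ ($c = \frac{1}{5} \cdot 49 = \frac{49}{5} \approx 9.8$)
$s{\left(Z \right)} = 24 - 8 Z$
$y = \frac{2281}{15}$ ($y = - \frac{\left(\frac{49}{5} - 474\right) + 8}{3} = - \frac{- \frac{2321}{5} + 8}{3} = \left(- \frac{1}{3}\right) \left(- \frac{2281}{5}\right) = \frac{2281}{15} \approx 152.07$)
$f{\left(o \right)} = \frac{1}{24 + o}$
$-113 + y f{\left(s{\left(4 \right)} \right)} = -113 + \frac{2281}{15 \left(24 + \left(24 - 32\right)\right)} = -113 + \frac{2281}{15 \left(24 - 8\right)} = -113 + \frac{2281}{15 \cdot 16} = -113 + \frac{2281}{15} \cdot \frac{1}{16} = -113 + \frac{2281}{240} = - \frac{24839}{240}$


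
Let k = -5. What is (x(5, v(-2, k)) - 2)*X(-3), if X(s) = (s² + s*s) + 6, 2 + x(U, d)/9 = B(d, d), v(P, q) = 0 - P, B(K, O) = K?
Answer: -48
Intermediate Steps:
v(P, q) = -P
x(U, d) = -18 + 9*d
X(s) = 6 + 2*s² (X(s) = (s² + s²) + 6 = 2*s² + 6 = 6 + 2*s²)
(x(5, v(-2, k)) - 2)*X(-3) = ((-18 + 9*(-1*(-2))) - 2)*(6 + 2*(-3)²) = ((-18 + 9*2) - 2)*(6 + 2*9) = ((-18 + 18) - 2)*(6 + 18) = (0 - 2)*24 = -2*24 = -48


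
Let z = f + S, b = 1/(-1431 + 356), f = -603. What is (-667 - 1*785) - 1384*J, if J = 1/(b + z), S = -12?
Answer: -479233576/330563 ≈ -1449.8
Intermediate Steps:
b = -1/1075 (b = 1/(-1075) = -1/1075 ≈ -0.00093023)
z = -615 (z = -603 - 12 = -615)
J = -1075/661126 (J = 1/(-1/1075 - 615) = 1/(-661126/1075) = -1075/661126 ≈ -0.0016260)
(-667 - 1*785) - 1384*J = (-667 - 1*785) - 1384*(-1075/661126) = (-667 - 785) + 743900/330563 = -1452 + 743900/330563 = -479233576/330563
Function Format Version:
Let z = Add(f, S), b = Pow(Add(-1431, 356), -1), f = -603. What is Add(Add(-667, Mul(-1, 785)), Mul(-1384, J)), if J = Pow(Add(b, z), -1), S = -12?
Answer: Rational(-479233576, 330563) ≈ -1449.8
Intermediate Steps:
b = Rational(-1, 1075) (b = Pow(-1075, -1) = Rational(-1, 1075) ≈ -0.00093023)
z = -615 (z = Add(-603, -12) = -615)
J = Rational(-1075, 661126) (J = Pow(Add(Rational(-1, 1075), -615), -1) = Pow(Rational(-661126, 1075), -1) = Rational(-1075, 661126) ≈ -0.0016260)
Add(Add(-667, Mul(-1, 785)), Mul(-1384, J)) = Add(Add(-667, Mul(-1, 785)), Mul(-1384, Rational(-1075, 661126))) = Add(Add(-667, -785), Rational(743900, 330563)) = Add(-1452, Rational(743900, 330563)) = Rational(-479233576, 330563)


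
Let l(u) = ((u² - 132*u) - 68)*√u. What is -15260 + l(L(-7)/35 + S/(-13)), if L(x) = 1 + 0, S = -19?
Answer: -15260 - 54338696*√308490/94196375 ≈ -15580.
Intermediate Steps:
L(x) = 1
l(u) = √u*(-68 + u² - 132*u) (l(u) = (-68 + u² - 132*u)*√u = √u*(-68 + u² - 132*u))
-15260 + l(L(-7)/35 + S/(-13)) = -15260 + √(1/35 - 19/(-13))*(-68 + (1/35 - 19/(-13))² - 132*(1/35 - 19/(-13))) = -15260 + √(1*(1/35) - 19*(-1/13))*(-68 + (1*(1/35) - 19*(-1/13))² - 132*(1*(1/35) - 19*(-1/13))) = -15260 + √(1/35 + 19/13)*(-68 + (1/35 + 19/13)² - 132*(1/35 + 19/13)) = -15260 + √(678/455)*(-68 + (678/455)² - 132*678/455) = -15260 + (√308490/455)*(-68 + 459684/207025 - 89496/455) = -15260 + (√308490/455)*(-54338696/207025) = -15260 - 54338696*√308490/94196375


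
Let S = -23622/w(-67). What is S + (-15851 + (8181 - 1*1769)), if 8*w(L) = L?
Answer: -443437/67 ≈ -6618.5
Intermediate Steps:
w(L) = L/8
S = 188976/67 (S = -23622/((1/8)*(-67)) = -23622/(-67/8) = -23622*(-8/67) = 188976/67 ≈ 2820.5)
S + (-15851 + (8181 - 1*1769)) = 188976/67 + (-15851 + (8181 - 1*1769)) = 188976/67 + (-15851 + (8181 - 1769)) = 188976/67 + (-15851 + 6412) = 188976/67 - 9439 = -443437/67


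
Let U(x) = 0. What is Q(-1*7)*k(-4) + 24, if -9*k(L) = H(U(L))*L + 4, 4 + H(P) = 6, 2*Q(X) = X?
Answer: 202/9 ≈ 22.444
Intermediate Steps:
Q(X) = X/2
H(P) = 2 (H(P) = -4 + 6 = 2)
k(L) = -4/9 - 2*L/9 (k(L) = -(2*L + 4)/9 = -(4 + 2*L)/9 = -4/9 - 2*L/9)
Q(-1*7)*k(-4) + 24 = ((-1*7)/2)*(-4/9 - 2/9*(-4)) + 24 = ((½)*(-7))*(-4/9 + 8/9) + 24 = -7/2*4/9 + 24 = -14/9 + 24 = 202/9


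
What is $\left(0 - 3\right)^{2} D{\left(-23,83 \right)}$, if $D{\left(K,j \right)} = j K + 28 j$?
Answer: $3735$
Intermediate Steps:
$D{\left(K,j \right)} = 28 j + K j$ ($D{\left(K,j \right)} = K j + 28 j = 28 j + K j$)
$\left(0 - 3\right)^{2} D{\left(-23,83 \right)} = \left(0 - 3\right)^{2} \cdot 83 \left(28 - 23\right) = \left(-3\right)^{2} \cdot 83 \cdot 5 = 9 \cdot 415 = 3735$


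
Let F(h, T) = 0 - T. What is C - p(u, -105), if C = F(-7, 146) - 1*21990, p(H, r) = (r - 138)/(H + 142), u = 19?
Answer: -3563653/161 ≈ -22135.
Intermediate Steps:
F(h, T) = -T
p(H, r) = (-138 + r)/(142 + H)
C = -22136 (C = -1*146 - 1*21990 = -146 - 21990 = -22136)
C - p(u, -105) = -22136 - (-138 - 105)/(142 + 19) = -22136 - (-243)/161 = -22136 - 1*(-243/161) = -22136 + 243/161 = -3563653/161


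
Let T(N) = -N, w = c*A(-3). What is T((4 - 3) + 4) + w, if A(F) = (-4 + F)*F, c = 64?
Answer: 1339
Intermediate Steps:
A(F) = F*(-4 + F)
w = 1344 (w = 64*(-3*(-4 - 3)) = 64*(-3*(-7)) = 64*21 = 1344)
T((4 - 3) + 4) + w = -((4 - 3) + 4) + 1344 = -(1 + 4) + 1344 = -1*5 + 1344 = -5 + 1344 = 1339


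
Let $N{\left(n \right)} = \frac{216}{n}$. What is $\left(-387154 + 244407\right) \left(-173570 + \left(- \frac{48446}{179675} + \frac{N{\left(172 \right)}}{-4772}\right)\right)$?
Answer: $\frac{456739820638838957451}{18434295650} \approx 2.4777 \cdot 10^{10}$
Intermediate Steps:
$\left(-387154 + 244407\right) \left(-173570 + \left(- \frac{48446}{179675} + \frac{N{\left(172 \right)}}{-4772}\right)\right) = \left(-387154 + 244407\right) \left(-173570 - \left(\frac{48446}{179675} - \frac{216 \cdot \frac{1}{172}}{-4772}\right)\right) = - 142747 \left(-173570 - \left(\frac{48446}{179675} - 216 \cdot \frac{1}{172} \left(- \frac{1}{4772}\right)\right)\right) = - 142747 \left(-173570 + \left(- \frac{48446}{179675} + \frac{54}{43} \left(- \frac{1}{4772}\right)\right)\right) = - 142747 \left(-173570 - \frac{4975313933}{18434295650}\right) = \left(-142747\right) \left(- \frac{3199645671284433}{18434295650}\right) = \frac{456739820638838957451}{18434295650}$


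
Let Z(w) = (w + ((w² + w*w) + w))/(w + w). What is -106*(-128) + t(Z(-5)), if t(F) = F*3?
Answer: 13556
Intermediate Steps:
Z(w) = (2*w + 2*w²)/(2*w) (Z(w) = (w + ((w² + w²) + w))/((2*w)) = (w + (2*w² + w))*(1/(2*w)) = (w + (w + 2*w²))*(1/(2*w)) = (2*w + 2*w²)*(1/(2*w)) = (2*w + 2*w²)/(2*w))
t(F) = 3*F
-106*(-128) + t(Z(-5)) = -106*(-128) + 3*(1 - 5) = 13568 + 3*(-4) = 13568 - 12 = 13556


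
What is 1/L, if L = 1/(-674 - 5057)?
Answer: -5731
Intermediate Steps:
L = -1/5731 (L = 1/(-5731) = -1/5731 ≈ -0.00017449)
1/L = 1/(-1/5731) = -5731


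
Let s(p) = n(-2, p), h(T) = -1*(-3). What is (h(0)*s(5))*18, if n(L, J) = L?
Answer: -108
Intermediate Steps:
h(T) = 3
s(p) = -2
(h(0)*s(5))*18 = (3*(-2))*18 = -6*18 = -108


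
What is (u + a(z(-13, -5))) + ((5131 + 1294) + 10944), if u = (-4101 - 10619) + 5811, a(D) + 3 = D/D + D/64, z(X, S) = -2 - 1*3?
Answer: 541307/64 ≈ 8457.9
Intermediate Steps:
z(X, S) = -5 (z(X, S) = -2 - 3 = -5)
a(D) = -2 + D/64 (a(D) = -3 + (D/D + D/64) = -3 + (1 + D*(1/64)) = -3 + (1 + D/64) = -2 + D/64)
u = -8909 (u = -14720 + 5811 = -8909)
(u + a(z(-13, -5))) + ((5131 + 1294) + 10944) = (-8909 + (-2 + (1/64)*(-5))) + ((5131 + 1294) + 10944) = (-8909 + (-2 - 5/64)) + (6425 + 10944) = (-8909 - 133/64) + 17369 = -570309/64 + 17369 = 541307/64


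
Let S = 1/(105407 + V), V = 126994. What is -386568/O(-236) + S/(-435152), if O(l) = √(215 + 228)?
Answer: -1/101129759952 - 386568*√443/443 ≈ -18366.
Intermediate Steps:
S = 1/232401 (S = 1/(105407 + 126994) = 1/232401 ≈ 4.3029e-6)
O(l) = √443
-386568/O(-236) + S/(-435152) = -386568*√443/443 + (1/232401)/(-435152) = -386568*√443/443 + (1/232401)*(-1/435152) = -386568*√443/443 - 1/101129759952 = -1/101129759952 - 386568*√443/443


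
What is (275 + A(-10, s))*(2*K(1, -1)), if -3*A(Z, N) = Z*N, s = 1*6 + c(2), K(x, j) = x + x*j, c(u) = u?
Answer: 0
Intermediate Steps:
K(x, j) = x + j*x
s = 8 (s = 1*6 + 2 = 6 + 2 = 8)
A(Z, N) = -N*Z/3 (A(Z, N) = -Z*N/3 = -N*Z/3)
(275 + A(-10, s))*(2*K(1, -1)) = (275 - ⅓*8*(-10))*(2*(1*(1 - 1))) = (275 + 80/3)*(2*(1*0)) = 905*(2*0)/3 = (905/3)*0 = 0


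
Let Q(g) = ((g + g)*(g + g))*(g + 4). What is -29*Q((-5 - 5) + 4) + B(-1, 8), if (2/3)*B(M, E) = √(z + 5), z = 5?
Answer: 8352 + 3*√10/2 ≈ 8356.8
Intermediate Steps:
B(M, E) = 3*√10/2 (B(M, E) = 3*√(5 + 5)/2 = 3*√10/2)
Q(g) = 4*g²*(4 + g) (Q(g) = ((2*g)*(2*g))*(4 + g) = (4*g²)*(4 + g) = 4*g²*(4 + g))
-29*Q((-5 - 5) + 4) + B(-1, 8) = -116*((-5 - 5) + 4)²*(4 + ((-5 - 5) + 4)) + 3*√10/2 = -116*(-10 + 4)²*(4 + (-10 + 4)) + 3*√10/2 = -116*(-6)²*(4 - 6) + 3*√10/2 = -116*36*(-2) + 3*√10/2 = -29*(-288) + 3*√10/2 = 8352 + 3*√10/2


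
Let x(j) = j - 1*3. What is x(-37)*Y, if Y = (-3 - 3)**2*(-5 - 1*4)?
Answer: 12960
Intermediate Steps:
x(j) = -3 + j (x(j) = j - 3 = -3 + j)
Y = -324 (Y = (-6)**2*(-5 - 4) = 36*(-9) = -324)
x(-37)*Y = (-3 - 37)*(-324) = -40*(-324) = 12960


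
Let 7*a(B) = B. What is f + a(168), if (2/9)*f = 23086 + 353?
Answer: 210999/2 ≈ 1.0550e+5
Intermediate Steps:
a(B) = B/7
f = 210951/2 (f = 9*(23086 + 353)/2 = (9/2)*23439 = 210951/2 ≈ 1.0548e+5)
f + a(168) = 210951/2 + (1/7)*168 = 210951/2 + 24 = 210999/2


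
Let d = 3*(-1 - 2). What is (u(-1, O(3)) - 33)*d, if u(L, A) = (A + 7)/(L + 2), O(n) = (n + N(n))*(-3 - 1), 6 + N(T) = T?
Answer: 234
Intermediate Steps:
d = -9 (d = 3*(-3) = -9)
N(T) = -6 + T
O(n) = 24 - 8*n (O(n) = (n + (-6 + n))*(-3 - 1) = (-6 + 2*n)*(-4) = 24 - 8*n)
u(L, A) = (7 + A)/(2 + L)
(u(-1, O(3)) - 33)*d = ((7 + (24 - 8*3))/(2 - 1) - 33)*(-9) = ((7 + (24 - 24))/1 - 33)*(-9) = (1*(7 + 0) - 33)*(-9) = (1*7 - 33)*(-9) = (7 - 33)*(-9) = -26*(-9) = 234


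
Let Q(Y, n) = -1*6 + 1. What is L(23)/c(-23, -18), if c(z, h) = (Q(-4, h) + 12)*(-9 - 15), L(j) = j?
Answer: -23/168 ≈ -0.13690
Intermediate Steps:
Q(Y, n) = -5 (Q(Y, n) = -6 + 1 = -5)
c(z, h) = -168 (c(z, h) = (-5 + 12)*(-9 - 15) = 7*(-24) = -168)
L(23)/c(-23, -18) = 23/(-168) = 23*(-1/168) = -23/168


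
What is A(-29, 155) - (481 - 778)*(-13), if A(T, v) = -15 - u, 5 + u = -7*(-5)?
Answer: -3906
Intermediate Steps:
u = 30 (u = -5 - 7*(-5) = -5 + 35 = 30)
A(T, v) = -45 (A(T, v) = -15 - 1*30 = -15 - 30 = -45)
A(-29, 155) - (481 - 778)*(-13) = -45 - (481 - 778)*(-13) = -45 - (-297)*(-13) = -45 - 1*3861 = -45 - 3861 = -3906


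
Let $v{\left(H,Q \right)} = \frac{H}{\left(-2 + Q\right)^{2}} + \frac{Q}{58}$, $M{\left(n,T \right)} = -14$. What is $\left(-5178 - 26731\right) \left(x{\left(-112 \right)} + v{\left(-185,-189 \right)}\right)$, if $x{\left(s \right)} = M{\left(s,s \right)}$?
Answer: $\frac{1165578684799}{2115898} \approx 5.5087 \cdot 10^{5}$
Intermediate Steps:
$x{\left(s \right)} = -14$
$v{\left(H,Q \right)} = \frac{Q}{58} + \frac{H}{\left(-2 + Q\right)^{2}}$ ($v{\left(H,Q \right)} = \frac{H}{\left(-2 + Q\right)^{2}} + Q \frac{1}{58} = \frac{H}{\left(-2 + Q\right)^{2}} + \frac{Q}{58} = \frac{Q}{58} + \frac{H}{\left(-2 + Q\right)^{2}}$)
$\left(-5178 - 26731\right) \left(x{\left(-112 \right)} + v{\left(-185,-189 \right)}\right) = \left(-5178 - 26731\right) \left(-14 - \left(\frac{189}{58} + \frac{185}{\left(-2 - 189\right)^{2}}\right)\right) = - 31909 \left(-14 - \left(\frac{189}{58} + \frac{185}{36481}\right)\right) = - 31909 \left(-14 - \frac{6905639}{2115898}\right) = \left(-31909\right) \left(- \frac{36528211}{2115898}\right) = \frac{1165578684799}{2115898}$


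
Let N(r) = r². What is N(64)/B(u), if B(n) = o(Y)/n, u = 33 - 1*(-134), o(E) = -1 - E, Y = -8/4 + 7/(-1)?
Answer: 85504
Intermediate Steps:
Y = -9 (Y = -8*¼ + 7*(-1) = -2 - 7 = -9)
u = 167 (u = 33 + 134 = 167)
B(n) = 8/n (B(n) = (-1 - 1*(-9))/n = (-1 + 9)/n = 8/n)
N(64)/B(u) = 64²/((8/167)) = 4096/((8*(1/167))) = 4096/(8/167) = 4096*(167/8) = 85504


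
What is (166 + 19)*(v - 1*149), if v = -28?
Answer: -32745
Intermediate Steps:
(166 + 19)*(v - 1*149) = (166 + 19)*(-28 - 1*149) = 185*(-28 - 149) = 185*(-177) = -32745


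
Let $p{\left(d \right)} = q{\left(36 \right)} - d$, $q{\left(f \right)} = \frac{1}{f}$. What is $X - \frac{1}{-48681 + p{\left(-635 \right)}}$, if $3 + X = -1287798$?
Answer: $- \frac{2227451438619}{1729655} \approx -1.2878 \cdot 10^{6}$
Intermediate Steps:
$X = -1287801$ ($X = -3 - 1287798 = -1287801$)
$p{\left(d \right)} = \frac{1}{36} - d$
$X - \frac{1}{-48681 + p{\left(-635 \right)}} = -1287801 - \frac{1}{-48681 + \left(\frac{1}{36} - -635\right)} = -1287801 - \frac{1}{-48681 + \left(\frac{1}{36} + 635\right)} = -1287801 - \frac{1}{-48681 + \frac{22861}{36}} = -1287801 - \frac{1}{- \frac{1729655}{36}} = -1287801 - - \frac{36}{1729655} = -1287801 + \frac{36}{1729655} = - \frac{2227451438619}{1729655}$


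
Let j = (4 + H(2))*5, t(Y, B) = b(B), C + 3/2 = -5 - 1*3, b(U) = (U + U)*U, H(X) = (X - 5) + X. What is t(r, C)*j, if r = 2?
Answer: 5415/2 ≈ 2707.5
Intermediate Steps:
H(X) = -5 + 2*X (H(X) = (-5 + X) + X = -5 + 2*X)
b(U) = 2*U**2 (b(U) = (2*U)*U = 2*U**2)
C = -19/2 (C = -3/2 + (-5 - 1*3) = -3/2 + (-5 - 3) = -3/2 - 8 = -19/2 ≈ -9.5000)
t(Y, B) = 2*B**2
j = 15 (j = (4 + (-5 + 2*2))*5 = (4 + (-5 + 4))*5 = (4 - 1)*5 = 3*5 = 15)
t(r, C)*j = (2*(-19/2)**2)*15 = (2*(361/4))*15 = (361/2)*15 = 5415/2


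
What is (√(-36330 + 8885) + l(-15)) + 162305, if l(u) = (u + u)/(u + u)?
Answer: 162306 + I*√27445 ≈ 1.6231e+5 + 165.67*I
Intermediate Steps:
l(u) = 1 (l(u) = (2*u)/((2*u)) = (2*u)*(1/(2*u)) = 1)
(√(-36330 + 8885) + l(-15)) + 162305 = (√(-36330 + 8885) + 1) + 162305 = (√(-27445) + 1) + 162305 = (I*√27445 + 1) + 162305 = (1 + I*√27445) + 162305 = 162306 + I*√27445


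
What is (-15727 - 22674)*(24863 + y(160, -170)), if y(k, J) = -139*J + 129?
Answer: -1867133422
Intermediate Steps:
y(k, J) = 129 - 139*J
(-15727 - 22674)*(24863 + y(160, -170)) = (-15727 - 22674)*(24863 + (129 - 139*(-170))) = -38401*(24863 + (129 + 23630)) = -38401*(24863 + 23759) = -38401*48622 = -1867133422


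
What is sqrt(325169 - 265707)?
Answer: sqrt(59462) ≈ 243.85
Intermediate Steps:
sqrt(325169 - 265707) = sqrt(59462)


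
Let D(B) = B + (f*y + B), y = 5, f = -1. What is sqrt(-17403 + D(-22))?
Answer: 2*I*sqrt(4363) ≈ 132.11*I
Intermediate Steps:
D(B) = -5 + 2*B (D(B) = B + (-1*5 + B) = B + (-5 + B) = -5 + 2*B)
sqrt(-17403 + D(-22)) = sqrt(-17403 + (-5 + 2*(-22))) = sqrt(-17403 + (-5 - 44)) = sqrt(-17403 - 49) = sqrt(-17452) = 2*I*sqrt(4363)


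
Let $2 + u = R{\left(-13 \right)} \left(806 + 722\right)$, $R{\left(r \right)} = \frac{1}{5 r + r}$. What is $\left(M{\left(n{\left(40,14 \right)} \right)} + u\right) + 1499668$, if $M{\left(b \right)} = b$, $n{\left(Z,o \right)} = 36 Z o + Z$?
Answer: $\frac{59274010}{39} \approx 1.5198 \cdot 10^{6}$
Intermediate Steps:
$n{\left(Z,o \right)} = Z + 36 Z o$ ($n{\left(Z,o \right)} = 36 Z o + Z = Z + 36 Z o$)
$R{\left(r \right)} = \frac{1}{6 r}$
$u = - \frac{842}{39}$ ($u = -2 + \frac{1}{6 \left(-13\right)} \left(806 + 722\right) = -2 + \frac{1}{6} \left(- \frac{1}{13}\right) 1528 = -2 - \frac{764}{39} = - \frac{842}{39} \approx -21.59$)
$\left(M{\left(n{\left(40,14 \right)} \right)} + u\right) + 1499668 = \left(40 \left(1 + 36 \cdot 14\right) - \frac{842}{39}\right) + 1499668 = \left(40 \left(1 + 504\right) - \frac{842}{39}\right) + 1499668 = \left(40 \cdot 505 - \frac{842}{39}\right) + 1499668 = \left(20200 - \frac{842}{39}\right) + 1499668 = \frac{786958}{39} + 1499668 = \frac{59274010}{39}$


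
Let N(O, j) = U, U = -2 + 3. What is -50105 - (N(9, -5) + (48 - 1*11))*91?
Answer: -53563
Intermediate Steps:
U = 1
N(O, j) = 1
-50105 - (N(9, -5) + (48 - 1*11))*91 = -50105 - (1 + (48 - 1*11))*91 = -50105 - (1 + (48 - 11))*91 = -50105 - (1 + 37)*91 = -50105 - 38*91 = -50105 - 1*3458 = -50105 - 3458 = -53563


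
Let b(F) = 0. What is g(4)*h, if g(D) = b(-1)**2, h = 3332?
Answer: 0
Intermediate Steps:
g(D) = 0 (g(D) = 0**2 = 0)
g(4)*h = 0*3332 = 0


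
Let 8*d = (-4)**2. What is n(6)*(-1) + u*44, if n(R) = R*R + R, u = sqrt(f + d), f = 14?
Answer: 134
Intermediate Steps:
d = 2 (d = (1/8)*(-4)**2 = (1/8)*16 = 2)
u = 4 (u = sqrt(14 + 2) = sqrt(16) = 4)
n(R) = R + R**2 (n(R) = R**2 + R = R + R**2)
n(6)*(-1) + u*44 = (6*(1 + 6))*(-1) + 4*44 = (6*7)*(-1) + 176 = 42*(-1) + 176 = -42 + 176 = 134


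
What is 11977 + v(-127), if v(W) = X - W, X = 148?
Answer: 12252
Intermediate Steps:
v(W) = 148 - W
11977 + v(-127) = 11977 + (148 - 1*(-127)) = 11977 + (148 + 127) = 11977 + 275 = 12252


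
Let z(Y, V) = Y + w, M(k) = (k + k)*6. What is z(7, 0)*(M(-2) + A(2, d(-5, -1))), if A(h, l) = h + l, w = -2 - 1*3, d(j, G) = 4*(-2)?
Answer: -60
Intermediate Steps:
d(j, G) = -8
M(k) = 12*k (M(k) = (2*k)*6 = 12*k)
w = -5 (w = -2 - 3 = -5)
z(Y, V) = -5 + Y (z(Y, V) = Y - 5 = -5 + Y)
z(7, 0)*(M(-2) + A(2, d(-5, -1))) = (-5 + 7)*(12*(-2) + (2 - 8)) = 2*(-24 - 6) = 2*(-30) = -60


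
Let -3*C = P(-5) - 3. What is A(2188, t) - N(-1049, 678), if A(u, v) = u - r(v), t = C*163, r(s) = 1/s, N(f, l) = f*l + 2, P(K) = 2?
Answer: 116285501/163 ≈ 7.1341e+5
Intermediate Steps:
N(f, l) = 2 + f*l
C = ⅓ (C = -(2 - 3)/3 = -⅓*(-1) = ⅓ ≈ 0.33333)
t = 163/3 (t = (⅓)*163 = 163/3 ≈ 54.333)
A(u, v) = u - 1/v
A(2188, t) - N(-1049, 678) = (2188 - 1/163/3) - (2 - 1049*678) = (2188 - 1*3/163) - (2 - 711222) = (2188 - 3/163) - 1*(-711220) = 356641/163 + 711220 = 116285501/163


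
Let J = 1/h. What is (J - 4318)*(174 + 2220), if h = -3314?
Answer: -17128894041/1657 ≈ -1.0337e+7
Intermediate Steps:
J = -1/3314 (J = 1/(-3314) = -1/3314 ≈ -0.00030175)
(J - 4318)*(174 + 2220) = (-1/3314 - 4318)*(174 + 2220) = -14309853/3314*2394 = -17128894041/1657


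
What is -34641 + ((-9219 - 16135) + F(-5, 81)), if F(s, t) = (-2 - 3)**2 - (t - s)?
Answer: -60056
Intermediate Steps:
F(s, t) = 25 + s - t (F(s, t) = (-5)**2 + (s - t) = 25 + (s - t) = 25 + s - t)
-34641 + ((-9219 - 16135) + F(-5, 81)) = -34641 + ((-9219 - 16135) + (25 - 5 - 1*81)) = -34641 + (-25354 + (25 - 5 - 81)) = -34641 + (-25354 - 61) = -34641 - 25415 = -60056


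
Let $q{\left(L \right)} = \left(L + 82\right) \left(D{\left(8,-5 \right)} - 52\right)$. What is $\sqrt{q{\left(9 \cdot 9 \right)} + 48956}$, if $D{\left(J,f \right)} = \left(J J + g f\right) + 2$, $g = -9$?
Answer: $\sqrt{58573} \approx 242.02$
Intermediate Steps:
$D{\left(J,f \right)} = 2 + J^{2} - 9 f$ ($D{\left(J,f \right)} = \left(J J - 9 f\right) + 2 = \left(J^{2} - 9 f\right) + 2 = 2 + J^{2} - 9 f$)
$q{\left(L \right)} = 4838 + 59 L$ ($q{\left(L \right)} = \left(L + 82\right) \left(\left(2 + 8^{2} - -45\right) - 52\right) = \left(82 + L\right) \left(\left(2 + 64 + 45\right) - 52\right) = \left(82 + L\right) \left(111 - 52\right) = \left(82 + L\right) 59 = 4838 + 59 L$)
$\sqrt{q{\left(9 \cdot 9 \right)} + 48956} = \sqrt{\left(4838 + 59 \cdot 9 \cdot 9\right) + 48956} = \sqrt{\left(4838 + 59 \cdot 81\right) + 48956} = \sqrt{\left(4838 + 4779\right) + 48956} = \sqrt{9617 + 48956} = \sqrt{58573}$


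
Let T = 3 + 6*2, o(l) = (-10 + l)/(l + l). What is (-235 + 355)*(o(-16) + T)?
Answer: 3795/2 ≈ 1897.5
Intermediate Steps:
o(l) = (-10 + l)/(2*l) (o(l) = (-10 + l)/((2*l)) = (-10 + l)*(1/(2*l)) = (-10 + l)/(2*l))
T = 15 (T = 3 + 12 = 15)
(-235 + 355)*(o(-16) + T) = (-235 + 355)*((½)*(-10 - 16)/(-16) + 15) = 120*((½)*(-1/16)*(-26) + 15) = 120*(13/16 + 15) = 120*(253/16) = 3795/2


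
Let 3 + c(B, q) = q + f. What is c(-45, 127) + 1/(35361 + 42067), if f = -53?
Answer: 5497389/77428 ≈ 71.000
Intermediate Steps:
c(B, q) = -56 + q (c(B, q) = -3 + (q - 53) = -3 + (-53 + q) = -56 + q)
c(-45, 127) + 1/(35361 + 42067) = (-56 + 127) + 1/(35361 + 42067) = 71 + 1/77428 = 5497389/77428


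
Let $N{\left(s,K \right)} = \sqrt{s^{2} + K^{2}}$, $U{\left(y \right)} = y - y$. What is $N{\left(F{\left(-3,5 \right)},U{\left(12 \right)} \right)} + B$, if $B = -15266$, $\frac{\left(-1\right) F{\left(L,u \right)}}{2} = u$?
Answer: $-15256$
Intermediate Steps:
$F{\left(L,u \right)} = - 2 u$
$U{\left(y \right)} = 0$
$N{\left(s,K \right)} = \sqrt{K^{2} + s^{2}}$
$N{\left(F{\left(-3,5 \right)},U{\left(12 \right)} \right)} + B = \sqrt{0^{2} + \left(\left(-2\right) 5\right)^{2}} - 15266 = \sqrt{0 + \left(-10\right)^{2}} - 15266 = \sqrt{0 + 100} - 15266 = \sqrt{100} - 15266 = 10 - 15266 = -15256$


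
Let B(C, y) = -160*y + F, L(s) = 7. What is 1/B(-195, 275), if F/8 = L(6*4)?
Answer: -1/43944 ≈ -2.2756e-5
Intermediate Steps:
F = 56 (F = 8*7 = 56)
B(C, y) = 56 - 160*y (B(C, y) = -160*y + 56 = 56 - 160*y)
1/B(-195, 275) = 1/(56 - 160*275) = 1/(56 - 44000) = 1/(-43944) = -1/43944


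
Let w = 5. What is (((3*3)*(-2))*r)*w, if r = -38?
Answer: 3420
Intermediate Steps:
(((3*3)*(-2))*r)*w = (((3*3)*(-2))*(-38))*5 = ((9*(-2))*(-38))*5 = -18*(-38)*5 = 684*5 = 3420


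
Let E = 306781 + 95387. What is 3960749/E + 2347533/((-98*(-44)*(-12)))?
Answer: -2369095049/66698016 ≈ -35.520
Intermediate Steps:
E = 402168
3960749/E + 2347533/((-98*(-44)*(-12))) = 3960749/402168 + 2347533/((-98*(-44)*(-12))) = 3960749*(1/402168) + 2347533/((4312*(-12))) = 304673/30936 + 2347533/(-51744) = 304673/30936 + 2347533*(-1/51744) = 304673/30936 - 782511/17248 = -2369095049/66698016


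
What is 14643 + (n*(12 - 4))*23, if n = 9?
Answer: 16299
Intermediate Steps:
14643 + (n*(12 - 4))*23 = 14643 + (9*(12 - 4))*23 = 14643 + (9*8)*23 = 14643 + 72*23 = 14643 + 1656 = 16299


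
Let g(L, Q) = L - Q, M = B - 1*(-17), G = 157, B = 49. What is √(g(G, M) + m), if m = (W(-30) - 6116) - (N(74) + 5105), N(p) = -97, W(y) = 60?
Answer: I*√10973 ≈ 104.75*I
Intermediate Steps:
M = 66 (M = 49 - 1*(-17) = 49 + 17 = 66)
m = -11064 (m = (60 - 6116) - (-97 + 5105) = -6056 - 1*5008 = -6056 - 5008 = -11064)
√(g(G, M) + m) = √((157 - 1*66) - 11064) = √((157 - 66) - 11064) = √(91 - 11064) = √(-10973) = I*√10973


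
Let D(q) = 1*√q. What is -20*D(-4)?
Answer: -40*I ≈ -40.0*I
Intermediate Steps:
D(q) = √q
-20*D(-4) = -40*I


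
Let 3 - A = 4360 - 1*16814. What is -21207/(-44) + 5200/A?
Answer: 264404399/548108 ≈ 482.39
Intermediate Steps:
A = 12457 (A = 3 - (4360 - 1*16814) = 3 - (4360 - 16814) = 3 - 1*(-12454) = 3 + 12454 = 12457)
-21207/(-44) + 5200/A = -21207/(-44) + 5200/12457 = -21207*(-1/44) + 5200*(1/12457) = 21207/44 + 5200/12457 = 264404399/548108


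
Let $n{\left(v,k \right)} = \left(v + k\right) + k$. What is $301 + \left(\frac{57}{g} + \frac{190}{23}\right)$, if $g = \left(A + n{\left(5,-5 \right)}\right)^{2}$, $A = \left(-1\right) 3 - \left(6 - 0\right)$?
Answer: $\frac{1395459}{4508} \approx 309.55$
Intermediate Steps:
$n{\left(v,k \right)} = v + 2 k$ ($n{\left(v,k \right)} = \left(k + v\right) + k = v + 2 k$)
$A = -9$ ($A = -3 - \left(6 + 0\right) = -3 - 6 = -9$)
$g = 196$ ($g = \left(-9 + \left(5 + 2 \left(-5\right)\right)\right)^{2} = \left(-9 + \left(5 - 10\right)\right)^{2} = \left(-9 - 5\right)^{2} = \left(-14\right)^{2} = 196$)
$301 + \left(\frac{57}{g} + \frac{190}{23}\right) = 301 + \left(\frac{57}{196} + \frac{190}{23}\right) = 301 + \frac{38551}{4508} = \frac{1395459}{4508}$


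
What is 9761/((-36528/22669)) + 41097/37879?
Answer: -8380065025595/1383644112 ≈ -6056.5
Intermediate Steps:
9761/((-36528/22669)) + 41097/37879 = 9761/((-36528*1/22669)) + 41097*(1/37879) = 9761/(-36528/22669) + 41097/37879 = 9761*(-22669/36528) + 41097/37879 = -221272109/36528 + 41097/37879 = -8380065025595/1383644112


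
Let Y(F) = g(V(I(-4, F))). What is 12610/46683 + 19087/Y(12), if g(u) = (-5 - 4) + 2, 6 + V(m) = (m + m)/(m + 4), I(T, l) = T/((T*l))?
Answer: -9790661/3591 ≈ -2726.4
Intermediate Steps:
I(T, l) = 1/l (I(T, l) = T*(1/(T*l)) = 1/l)
V(m) = -6 + 2*m/(4 + m) (V(m) = -6 + (m + m)/(m + 4) = -6 + (2*m)/(4 + m) = -6 + 2*m/(4 + m))
g(u) = -7 (g(u) = -9 + 2 = -7)
Y(F) = -7
12610/46683 + 19087/Y(12) = 12610/46683 + 19087/(-7) = 12610*(1/46683) + 19087*(-1/7) = 970/3591 - 19087/7 = -9790661/3591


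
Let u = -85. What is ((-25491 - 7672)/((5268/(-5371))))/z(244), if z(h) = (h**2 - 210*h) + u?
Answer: 178118473/43255548 ≈ 4.1178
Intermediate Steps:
z(h) = -85 + h**2 - 210*h (z(h) = (h**2 - 210*h) - 85 = -85 + h**2 - 210*h)
((-25491 - 7672)/((5268/(-5371))))/z(244) = ((-25491 - 7672)/((5268/(-5371))))/(-85 + 244**2 - 210*244) = (-33163/(5268*(-1/5371)))/(-85 + 59536 - 51240) = -33163/(-5268/5371)/8211 = -33163*(-5371/5268)*(1/8211) = (178118473/5268)*(1/8211) = 178118473/43255548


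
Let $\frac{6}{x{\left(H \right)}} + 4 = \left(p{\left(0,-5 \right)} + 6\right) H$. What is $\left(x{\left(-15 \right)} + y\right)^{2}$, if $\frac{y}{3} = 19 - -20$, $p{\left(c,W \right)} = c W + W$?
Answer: $\frac{4915089}{361} \approx 13615.0$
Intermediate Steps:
$p{\left(c,W \right)} = W + W c$ ($p{\left(c,W \right)} = W c + W = W + W c$)
$x{\left(H \right)} = \frac{6}{-4 + H}$ ($x{\left(H \right)} = \frac{6}{-4 + \left(- 5 \left(1 + 0\right) + 6\right) H} = \frac{6}{-4 + \left(\left(-5\right) 1 + 6\right) H} = \frac{6}{-4 + \left(-5 + 6\right) H} = \frac{6}{-4 + 1 H} = \frac{6}{-4 + H}$)
$y = 117$ ($y = 3 \left(19 - -20\right) = 3 \left(19 + 20\right) = 3 \cdot 39 = 117$)
$\left(x{\left(-15 \right)} + y\right)^{2} = \left(\frac{6}{-4 - 15} + 117\right)^{2} = \left(\frac{6}{-19} + 117\right)^{2} = \left(6 \left(- \frac{1}{19}\right) + 117\right)^{2} = \left(- \frac{6}{19} + 117\right)^{2} = \left(\frac{2217}{19}\right)^{2} = \frac{4915089}{361}$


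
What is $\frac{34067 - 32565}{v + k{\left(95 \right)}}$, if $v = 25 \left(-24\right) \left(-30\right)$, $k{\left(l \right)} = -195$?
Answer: $\frac{1502}{17805} \approx 0.084358$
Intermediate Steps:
$v = 18000$ ($v = \left(-600\right) \left(-30\right) = 18000$)
$\frac{34067 - 32565}{v + k{\left(95 \right)}} = \frac{34067 - 32565}{18000 - 195} = \frac{1502}{17805}$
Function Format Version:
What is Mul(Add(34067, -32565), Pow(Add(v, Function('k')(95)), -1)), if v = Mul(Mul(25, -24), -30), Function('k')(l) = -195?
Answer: Rational(1502, 17805) ≈ 0.084358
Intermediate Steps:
v = 18000 (v = Mul(-600, -30) = 18000)
Mul(Add(34067, -32565), Pow(Add(v, Function('k')(95)), -1)) = Mul(Add(34067, -32565), Pow(Add(18000, -195), -1)) = Mul(1502, Pow(17805, -1)) = Mul(1502, Rational(1, 17805)) = Rational(1502, 17805)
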